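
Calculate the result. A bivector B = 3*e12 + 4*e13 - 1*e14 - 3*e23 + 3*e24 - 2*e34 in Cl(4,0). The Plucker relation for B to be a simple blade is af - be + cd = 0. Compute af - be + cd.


Plucker relation: af - be + cd
a*f = 3*(-2) = -6
b*e = 4*3 = 12
c*d = (-1)*(-3) = 3
af - be + cd = -6 - 12 + 3
= -15


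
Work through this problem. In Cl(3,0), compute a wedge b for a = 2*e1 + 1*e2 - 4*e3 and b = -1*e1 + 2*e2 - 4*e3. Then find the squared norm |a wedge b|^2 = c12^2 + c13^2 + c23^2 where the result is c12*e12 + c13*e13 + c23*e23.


a wedge b = (a1*b2 - a2*b1)*e12 + (a1*b3 - a3*b1)*e13 + (a2*b3 - a3*b2)*e23
e12 coeff: 2*2 - 1*(-1) = 4 - (-1) = 5
e13 coeff: 2*(-4) - (-4)*(-1) = -8 - 4 = -12
e23 coeff: 1*(-4) - (-4)*2 = -4 - (-8) = 4
|a wedge b|^2 = 5^2 + (-12)^2 + 4^2
= 25 + 144 + 16
= 185


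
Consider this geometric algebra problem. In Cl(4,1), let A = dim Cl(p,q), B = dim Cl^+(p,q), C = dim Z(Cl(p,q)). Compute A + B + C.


n = 4 + 1 = 5
Total dim = 2^5 = 32
Even subalgebra dim = 2^4 = 16
n is odd, so center dim = 2
Sum = 32 + 16 + 2 = 50


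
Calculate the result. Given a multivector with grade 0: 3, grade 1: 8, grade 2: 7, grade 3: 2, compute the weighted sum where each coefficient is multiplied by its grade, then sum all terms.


Grade-weighted sum = sum of grade_k * coefficient_k
0*3 = 0
1*8 = 8
2*7 = 14
3*2 = 6
Total = 0 + 8 + 14 + 6 = 28


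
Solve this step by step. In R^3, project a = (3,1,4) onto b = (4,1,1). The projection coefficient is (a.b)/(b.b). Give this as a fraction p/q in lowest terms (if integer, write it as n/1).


Projection coefficient = (a . b) / (b . b)
a . b = 3*4 + 1*1 + 4*1
= 12 + 1 + 4 = 17
b . b = 4^2 + 1^2 + 1^2
= 16 + 1 + 1 = 18
Coefficient = 17/18
In lowest terms: 17/18


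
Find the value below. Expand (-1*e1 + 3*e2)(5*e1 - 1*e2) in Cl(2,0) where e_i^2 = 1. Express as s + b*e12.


Expand: (-1*e1 + 3*e2)(5*e1 - 1*e2)
= (-1)*5*e1e1 + (-1)*(-1)*e1e2 + 3*5*e2e1 + 3*(-1)*e2e2
Using e1^2 = e2^2 = 1, e2e1 = -e1e2:
Scalar part s = (-1)*5 + 3*(-1) = -5 + (-3) = -8
Bivector part b = (-1)*(-1) - 3*5 = 1 - 15 = -14
uv = -8 - 14*e12


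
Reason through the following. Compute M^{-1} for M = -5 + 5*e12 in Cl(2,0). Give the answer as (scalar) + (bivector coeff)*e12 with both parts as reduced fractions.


M = -5 + 5*e12, where e12^2 = -1.
Since M commutes with its reverse ~M = a - b*e12, M * ~M = a^2 - b^2*e12^2 = a^2 + b^2.
So M^{-1} = ~M / (a^2 + b^2) = (a - b*e12)/(a^2 + b^2).
a^2 + b^2 = 25 + 25 = 50
Scalar part = -5/50 = -1/10
Bivector coeff = -5/50 = -1/10
M^{-1} = -1/10 - 1/10*e12


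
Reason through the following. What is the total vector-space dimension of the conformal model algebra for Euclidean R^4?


The conformal model of R^4 uses Cl(5,1): the 4 Euclidean generators plus two extra orthogonal generators e+ (e+^2 = +1) and e- (e-^2 = -1), from which the null vectors e0, einf are built.
Number of generators m = 4 + 2 = 6.
dim Cl(p,q) = 2^m = 2^6 = 64


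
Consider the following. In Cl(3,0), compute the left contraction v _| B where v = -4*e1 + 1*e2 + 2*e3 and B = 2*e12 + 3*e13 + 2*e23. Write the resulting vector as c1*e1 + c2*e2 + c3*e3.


Left contraction v _| B = <vB>_1 (grade-1 part of the geometric product vB).
Using e1_|e12 = e2, e2_|e12 = -e1, e1_|e13 = e3, e3_|e13 = -e1, e2_|e23 = e3, e3_|e23 = -e2:
e1 coeff: -v2*b12 - v3*b13 = -(1)*(2) - (2)*(3) = -8
e2 coeff: v1*b12 - v3*b23 = (-4)*(2) - (2)*(2) = -12
e3 coeff: v1*b13 + v2*b23 = (-4)*(3) + (1)*(2) = -10
v _| B = -8*e1 - 12*e2 - 10*e3


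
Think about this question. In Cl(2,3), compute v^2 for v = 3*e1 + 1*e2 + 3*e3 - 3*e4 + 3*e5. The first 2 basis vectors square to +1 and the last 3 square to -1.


v^2 = sum of c_i^2 * e_i^2
Positive signature terms (e_i^2 = +1): 3^2 + 1^2 = 10
Negative signature terms (e_j^2 = -1): 3^2 + (-3)^2 + 3^2 = 27
v^2 = 10 - 27 = -17


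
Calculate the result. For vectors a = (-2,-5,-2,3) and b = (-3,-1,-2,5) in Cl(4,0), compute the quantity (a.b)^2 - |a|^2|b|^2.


a . b = (-2)*(-3) + (-5)*(-1) + (-2)*(-2) + 3*5
= 6 + 5 + 4 + 15 = 30
|a|^2 = (-2)^2 + (-5)^2 + (-2)^2 + 3^2 = 42
|b|^2 = (-3)^2 + (-1)^2 + (-2)^2 + 5^2 = 39
(a.b)^2 = 30^2 = 900
|a|^2 * |b|^2 = 42 * 39 = 1638
Result = 900 - 1638 = -738


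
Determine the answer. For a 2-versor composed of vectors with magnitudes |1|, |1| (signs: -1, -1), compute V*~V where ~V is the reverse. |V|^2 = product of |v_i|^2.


Each vector v_i has |v_i|^2 = s_i^2
Squared scales: (-1)^2 = 1, (-1)^2 = 1
|V|^2 = 1 * 1
= 1


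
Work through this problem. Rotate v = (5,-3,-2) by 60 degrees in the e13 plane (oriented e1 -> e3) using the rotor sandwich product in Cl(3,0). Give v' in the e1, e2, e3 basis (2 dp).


Rotor R = cos(30deg) - sin(30deg)*e13
Rotation angle theta = 2 * 30 = 60 degrees in the e13 plane (e1 -> e3).
The component perpendicular to the plane (e2) is invariant: v'_2 = v2 = -3.00
cos(60deg) = 0.5000, sin(60deg) = 0.8660
v'_1 = v1*cos(theta) - v3*sin(theta) = 5*0.5000 - (-2)*0.8660 = 4.23
v'_3 = v1*sin(theta) + v3*cos(theta) = 5*0.8660 + (-2)*0.5000 = 3.33
v' = 4.23*e1 - 3.00*e2 + 3.33*e3


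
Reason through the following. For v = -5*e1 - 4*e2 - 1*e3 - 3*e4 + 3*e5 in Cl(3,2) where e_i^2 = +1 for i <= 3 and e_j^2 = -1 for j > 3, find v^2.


v^2 = sum of c_i^2 * e_i^2
Positive signature terms (e_i^2 = +1): (-5)^2 + (-4)^2 + (-1)^2 = 42
Negative signature terms (e_j^2 = -1): (-3)^2 + 3^2 = 18
v^2 = 42 - 18 = 24


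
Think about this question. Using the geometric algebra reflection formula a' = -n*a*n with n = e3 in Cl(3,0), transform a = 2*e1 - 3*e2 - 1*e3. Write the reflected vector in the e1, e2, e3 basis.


Reflection formula: a' = -n*a*n, with n = e3 (unit vector, n^2 = 1).
For reflection through hyperplane perp to e3:
The component along e3 flips sign, others stay.
a = (2, -3, -1)
a' = (2, -3, 1)
a' = 2*e1 - 3*e2 + 1*e3


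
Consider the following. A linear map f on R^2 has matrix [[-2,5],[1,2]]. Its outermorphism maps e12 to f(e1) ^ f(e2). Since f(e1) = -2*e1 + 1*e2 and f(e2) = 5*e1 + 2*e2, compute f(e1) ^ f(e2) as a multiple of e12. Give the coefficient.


The outermorphism of a linear map f sends e1^e2 to f(e1)^f(e2).
f(e1) = -2*e1 + 1*e2
f(e2) = 5*e1 + 2*e2
f(e1) ^ f(e2) = (-2*e1 + 1*e2) ^ (5*e1 + 2*e2)
= (-2)*2*e12 + 1*5*e21
= (-4 - 5)*e12
= -9*e12
Coefficient = -9


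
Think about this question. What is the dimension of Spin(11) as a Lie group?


Spin(n) double-covers SO(n); both have Lie algebra so(n) of dimension n(n-1)/2.
n = 11
n(n-1) = 11 * 10 = 110
dim Spin(11) = 110/2 = 55


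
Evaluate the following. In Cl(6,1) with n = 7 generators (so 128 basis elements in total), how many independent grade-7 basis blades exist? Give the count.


Number of grade-k basis blades in Cl(p,q) with n = p + q is C(n, k).
n = 6 + 1 = 7
C(7, 7) = 7! / (7! * 0!)
= 5040 / (5040 * 1)
= 1


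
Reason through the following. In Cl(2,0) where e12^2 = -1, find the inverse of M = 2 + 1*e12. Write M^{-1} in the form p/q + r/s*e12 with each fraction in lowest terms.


M = 2 + 1*e12, where e12^2 = -1.
Since M commutes with its reverse ~M = a - b*e12, M * ~M = a^2 - b^2*e12^2 = a^2 + b^2.
So M^{-1} = ~M / (a^2 + b^2) = (a - b*e12)/(a^2 + b^2).
a^2 + b^2 = 4 + 1 = 5
Scalar part = 2/5 = 2/5
Bivector coeff = -1/5 = -1/5
M^{-1} = 2/5 - 1/5*e12


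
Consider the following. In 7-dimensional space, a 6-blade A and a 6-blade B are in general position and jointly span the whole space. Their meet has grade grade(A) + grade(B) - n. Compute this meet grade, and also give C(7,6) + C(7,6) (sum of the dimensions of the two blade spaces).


Meet grade = grade(A) + grade(B) - n
= 6 + 6 - 7 = 5
C(7,6) = 7
C(7,6) = 7
dim_A + dim_B = 7 + 7 = 14


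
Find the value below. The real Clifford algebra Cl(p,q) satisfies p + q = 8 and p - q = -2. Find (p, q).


We need p + q = 8 and p - q = -2.
Adding: 2p = 8 + (-2) = 6, so p = 3.
Then q = 8 - 3 = 5.
(p, q) = (3, 5)


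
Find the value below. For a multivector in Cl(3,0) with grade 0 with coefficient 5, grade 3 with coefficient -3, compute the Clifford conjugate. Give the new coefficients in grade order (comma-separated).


Clifford conjugate sign for grade k: (-1)^(k(k+1)/2)
Grade 0: (-1)^(0*1/2) = (-1)^0 = 1, coeff 5 -> 5
Grade 3: (-1)^(3*4/2) = (-1)^6 = 1, coeff -3 -> -3
Conjugated coefficients: 5, -3


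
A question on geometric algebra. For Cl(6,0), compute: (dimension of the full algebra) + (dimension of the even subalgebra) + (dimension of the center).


n = 6 + 0 = 6
Total dim = 2^6 = 64
Even subalgebra dim = 2^5 = 32
n is even, so center dim = 1
Sum = 64 + 32 + 1 = 97


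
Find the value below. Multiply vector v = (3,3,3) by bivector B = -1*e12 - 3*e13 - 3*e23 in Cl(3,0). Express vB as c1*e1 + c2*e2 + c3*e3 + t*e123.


vB has grade-1 (vector) and grade-3 (trivector) parts: vB = (v _| B) + (v ^ B).
Vector part <vB>_1:
  e1: -v2*b12 - v3*b13 = -(3)*(-1) - (3)*(-3) = 12
  e2: v1*b12 - v3*b23 = (3)*(-1) - (3)*(-3) = 6
  e3: v1*b13 + v2*b23 = (3)*(-3) + (3)*(-3) = -18
Trivector part <vB>_3:
  e123: v1*b23 - v2*b13 + v3*b12 = (3)*(-3) - (3)*(-3) + (3)*(-1) = -3
vB = 12*e1 + 6*e2 - 18*e3 - 3*e123


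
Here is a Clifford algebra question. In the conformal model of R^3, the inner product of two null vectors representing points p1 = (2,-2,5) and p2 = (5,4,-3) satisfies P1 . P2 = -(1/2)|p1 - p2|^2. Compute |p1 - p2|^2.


p1 - p2 = (-3, -6, 8)
|p1 - p2|^2 = (-3)^2 + (-6)^2 + 8^2
= 9 + 36 + 64
= 109


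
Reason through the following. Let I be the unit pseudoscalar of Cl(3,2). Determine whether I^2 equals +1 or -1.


The pseudoscalar I = e1...e_n (product of all n generators) of Cl(p,q) satisfies I^2 = (-1)^(q + n(n-1)/2).
p = 3, q = 2, n = p + q = 5
n(n-1)/2 = 5 * 4 / 2 = 10
Exponent = q + n(n-1)/2 = 2 + 10 = 12
I^2 = (-1)^12 = +1


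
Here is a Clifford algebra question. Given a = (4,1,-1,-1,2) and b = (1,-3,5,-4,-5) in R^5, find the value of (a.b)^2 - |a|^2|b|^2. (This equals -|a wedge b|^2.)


a . b = 4*1 + 1*(-3) + (-1)*5 + (-1)*(-4) + 2*(-5)
= 4 + (-3) + (-5) + 4 + (-10) = -10
|a|^2 = 4^2 + 1^2 + (-1)^2 + (-1)^2 + 2^2 = 23
|b|^2 = 1^2 + (-3)^2 + 5^2 + (-4)^2 + (-5)^2 = 76
(a.b)^2 = (-10)^2 = 100
|a|^2 * |b|^2 = 23 * 76 = 1748
Result = 100 - 1748 = -1648


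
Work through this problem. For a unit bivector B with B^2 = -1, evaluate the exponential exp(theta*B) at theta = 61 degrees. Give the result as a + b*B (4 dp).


For a unit bivector B with B^2 = -1, the exponential series gives
e^(theta*B) = cos(theta) + sin(theta)*B (the GA analogue of Euler's formula).
theta = 61 degrees = 1.064651 rad
cos(61 deg) = 0.4848
sin(61 deg) = 0.8746
exp(theta*B) = 0.4848 + 0.8746*B


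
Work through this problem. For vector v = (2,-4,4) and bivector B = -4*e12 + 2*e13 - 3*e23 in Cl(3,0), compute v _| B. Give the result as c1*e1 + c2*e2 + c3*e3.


Left contraction v _| B = <vB>_1 (grade-1 part of the geometric product vB).
Using e1_|e12 = e2, e2_|e12 = -e1, e1_|e13 = e3, e3_|e13 = -e1, e2_|e23 = e3, e3_|e23 = -e2:
e1 coeff: -v2*b12 - v3*b13 = -(-4)*(-4) - (4)*(2) = -24
e2 coeff: v1*b12 - v3*b23 = (2)*(-4) - (4)*(-3) = 4
e3 coeff: v1*b13 + v2*b23 = (2)*(2) + (-4)*(-3) = 16
v _| B = -24*e1 + 4*e2 + 16*e3


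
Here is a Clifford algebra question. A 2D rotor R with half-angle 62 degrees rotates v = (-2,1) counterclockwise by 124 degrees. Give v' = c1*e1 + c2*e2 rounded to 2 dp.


Rotor R = cos(62deg) - sin(62deg)*e12
Rotation angle theta = 2 * 62 = 124 degrees
v' = R*v*~R rotates v by theta.
cos(124deg) = -0.5592, sin(124deg) = 0.8290
v'_1 = -2*cos(124deg) - 1*sin(124deg)
= -2*(-0.5592) - 1*0.8290
= 0.29
v'_2 = -2*sin(124deg) + 1*cos(124deg)
= -2*0.8290 + 1*(-0.5592)
= -2.22
v' = 0.29*e1 - 2.22*e2


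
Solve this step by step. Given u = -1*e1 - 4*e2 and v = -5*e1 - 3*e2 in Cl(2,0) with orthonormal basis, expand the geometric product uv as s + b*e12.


Expand: (-1*e1 - 4*e2)(-5*e1 - 3*e2)
= (-1)*(-5)*e1e1 + (-1)*(-3)*e1e2 + (-4)*(-5)*e2e1 + (-4)*(-3)*e2e2
Using e1^2 = e2^2 = 1, e2e1 = -e1e2:
Scalar part s = (-1)*(-5) + (-4)*(-3) = 5 + 12 = 17
Bivector part b = (-1)*(-3) - (-4)*(-5) = 3 - 20 = -17
uv = 17 - 17*e12


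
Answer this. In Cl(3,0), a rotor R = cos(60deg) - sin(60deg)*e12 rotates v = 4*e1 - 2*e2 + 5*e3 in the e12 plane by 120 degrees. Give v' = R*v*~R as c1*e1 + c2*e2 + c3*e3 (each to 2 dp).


Rotor R = cos(60deg) - sin(60deg)*e12
Rotation angle theta = 2 * 60 = 120 degrees in the e12 plane (e1 -> e2).
The component perpendicular to the plane (e3) is invariant: v'_3 = v3 = 5.00
cos(120deg) = -0.5000, sin(120deg) = 0.8660
v'_1 = v1*cos(theta) - v2*sin(theta) = 4*(-0.5000) - (-2)*0.8660 = -0.27
v'_2 = v1*sin(theta) + v2*cos(theta) = 4*0.8660 + (-2)*(-0.5000) = 4.46
v' = -0.27*e1 + 4.46*e2 + 5.00*e3


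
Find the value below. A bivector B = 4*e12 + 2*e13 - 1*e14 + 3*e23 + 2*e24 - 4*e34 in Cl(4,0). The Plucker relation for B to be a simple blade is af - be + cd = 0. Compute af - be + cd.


Plucker relation: af - be + cd
a*f = 4*(-4) = -16
b*e = 2*2 = 4
c*d = (-1)*3 = -3
af - be + cd = -16 - 4 + (-3)
= -23


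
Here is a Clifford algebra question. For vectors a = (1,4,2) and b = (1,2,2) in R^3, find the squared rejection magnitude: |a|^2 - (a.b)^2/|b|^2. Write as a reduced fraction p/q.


|a|^2 = 1^2 + 4^2 + 2^2 = 21
|b|^2 = 1^2 + 2^2 + 2^2 = 9
a . b = 1*1 + 4*2 + 2*2 = 13
(a.b)^2 = 13^2 = 169
|rej|^2 = 21 - 169/9
= (189 - 169)/9
= 20/9
In lowest terms: 20/9


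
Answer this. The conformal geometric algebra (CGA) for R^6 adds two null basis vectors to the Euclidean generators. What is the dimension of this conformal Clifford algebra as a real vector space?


The conformal model of R^6 uses Cl(7,1): the 6 Euclidean generators plus two extra orthogonal generators e+ (e+^2 = +1) and e- (e-^2 = -1), from which the null vectors e0, einf are built.
Number of generators m = 6 + 2 = 8.
dim Cl(p,q) = 2^m = 2^8 = 256


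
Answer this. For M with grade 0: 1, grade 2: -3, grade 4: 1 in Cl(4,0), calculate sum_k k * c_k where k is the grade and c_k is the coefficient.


Grade-weighted sum = sum of grade_k * coefficient_k
0*1 = 0
2*(-3) = -6
4*1 = 4
Total = 0 + (-6) + 4 = -2


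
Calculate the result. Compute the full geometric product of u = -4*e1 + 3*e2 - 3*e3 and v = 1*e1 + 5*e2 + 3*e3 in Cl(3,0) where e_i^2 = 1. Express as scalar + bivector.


In Cl(3,0): e_i^2 = 1, e_ie_j = -e_je_i for i != j.
Scalar part = u . v = (-4)*1 + 3*5 + (-3)*3
= -4 + 15 + (-9) = 2
e12 coeff = (-4)*5 - 3*1 = -20 - 3 = -23
e13 coeff = (-4)*3 - (-3)*1 = -12 - (-3) = -9
e23 coeff = 3*3 - (-3)*5 = 9 - (-15) = 24
uv = 2 - 23*e12 - 9*e13 + 24*e23


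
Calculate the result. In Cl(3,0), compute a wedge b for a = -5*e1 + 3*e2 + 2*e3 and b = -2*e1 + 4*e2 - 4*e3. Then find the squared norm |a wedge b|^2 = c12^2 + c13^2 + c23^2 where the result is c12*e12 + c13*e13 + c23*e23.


a wedge b = (a1*b2 - a2*b1)*e12 + (a1*b3 - a3*b1)*e13 + (a2*b3 - a3*b2)*e23
e12 coeff: (-5)*4 - 3*(-2) = -20 - (-6) = -14
e13 coeff: (-5)*(-4) - 2*(-2) = 20 - (-4) = 24
e23 coeff: 3*(-4) - 2*4 = -12 - 8 = -20
|a wedge b|^2 = (-14)^2 + 24^2 + (-20)^2
= 196 + 576 + 400
= 1172


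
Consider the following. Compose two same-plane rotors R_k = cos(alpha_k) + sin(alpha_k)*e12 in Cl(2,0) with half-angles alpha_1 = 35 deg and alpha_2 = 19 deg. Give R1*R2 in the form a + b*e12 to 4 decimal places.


Same-plane rotors commute and their half-angles add:
R1*R2 = cos(a1 + a2) + sin(a1 + a2)*e12.
a1 + a2 = 35 + 19 = 54 deg
cos(54 deg) = 0.5878
sin(54 deg) = 0.8090
R1*R2 = 0.5878 + 0.8090*e12


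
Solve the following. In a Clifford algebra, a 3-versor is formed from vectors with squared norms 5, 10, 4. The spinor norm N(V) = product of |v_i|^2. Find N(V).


Spinor norm N(V) = |v1|^2 * |v2|^2 * ... * |v3|^2
= 5 * 10 * 4
Running product: 5, 50, 200
N(V) = 200


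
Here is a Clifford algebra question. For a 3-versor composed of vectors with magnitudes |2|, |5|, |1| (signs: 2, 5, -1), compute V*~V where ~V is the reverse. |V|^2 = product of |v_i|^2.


Each vector v_i has |v_i|^2 = s_i^2
Squared scales: 2^2 = 4, 5^2 = 25, (-1)^2 = 1
|V|^2 = 4 * 25 * 1
= 100


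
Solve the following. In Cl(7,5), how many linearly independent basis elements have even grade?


Even subalgebra dimension = 2^(n-1)
n = 7 + 5 = 12
2^(12 - 1) = 2^11 = 2048
Verification: sum of C(12,k) for even k = 1 + 66 + 495 + 924 + 495 + 66 + 1 = 2048
Result = 2048


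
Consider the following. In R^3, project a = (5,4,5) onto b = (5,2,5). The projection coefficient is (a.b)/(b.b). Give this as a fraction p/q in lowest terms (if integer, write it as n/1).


Projection coefficient = (a . b) / (b . b)
a . b = 5*5 + 4*2 + 5*5
= 25 + 8 + 25 = 58
b . b = 5^2 + 2^2 + 5^2
= 25 + 4 + 25 = 54
Coefficient = 58/54
In lowest terms: 29/27


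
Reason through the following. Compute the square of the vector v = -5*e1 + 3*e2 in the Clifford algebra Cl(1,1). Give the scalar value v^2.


v^2 = sum of c_i^2 * e_i^2
Positive signature terms (e_i^2 = +1): (-5)^2 = 25
Negative signature terms (e_j^2 = -1): 3^2 = 9
v^2 = 25 - 9 = 16


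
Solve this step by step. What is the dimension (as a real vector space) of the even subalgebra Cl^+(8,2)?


Even subalgebra dimension = 2^(n-1)
n = 8 + 2 = 10
2^(10 - 1) = 2^9 = 512
Verification: sum of C(10,k) for even k = 1 + 45 + 210 + 210 + 45 + 1 = 512
Result = 512


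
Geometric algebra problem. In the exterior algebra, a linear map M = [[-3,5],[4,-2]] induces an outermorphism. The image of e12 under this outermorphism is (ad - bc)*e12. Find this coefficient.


The outermorphism of a linear map f sends e1^e2 to f(e1)^f(e2).
f(e1) = -3*e1 + 4*e2
f(e2) = 5*e1 - 2*e2
f(e1) ^ f(e2) = (-3*e1 + 4*e2) ^ (5*e1 - 2*e2)
= (-3)*(-2)*e12 + 4*5*e21
= (6 - 20)*e12
= -14*e12
Coefficient = -14


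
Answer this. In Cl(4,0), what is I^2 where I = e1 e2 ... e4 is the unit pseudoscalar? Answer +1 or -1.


The pseudoscalar I = e1...e_n (product of all n generators) of Cl(p,q) satisfies I^2 = (-1)^(q + n(n-1)/2).
p = 4, q = 0, n = p + q = 4
n(n-1)/2 = 4 * 3 / 2 = 6
Exponent = q + n(n-1)/2 = 0 + 6 = 6
I^2 = (-1)^6 = +1


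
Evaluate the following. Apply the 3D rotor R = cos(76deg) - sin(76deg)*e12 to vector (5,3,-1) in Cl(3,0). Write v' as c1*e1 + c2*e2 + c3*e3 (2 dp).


Rotor R = cos(76deg) - sin(76deg)*e12
Rotation angle theta = 2 * 76 = 152 degrees in the e12 plane (e1 -> e2).
The component perpendicular to the plane (e3) is invariant: v'_3 = v3 = -1.00
cos(152deg) = -0.8829, sin(152deg) = 0.4695
v'_1 = v1*cos(theta) - v2*sin(theta) = 5*(-0.8829) - 3*0.4695 = -5.82
v'_2 = v1*sin(theta) + v2*cos(theta) = 5*0.4695 + 3*(-0.8829) = -0.30
v' = -5.82*e1 - 0.30*e2 - 1.00*e3


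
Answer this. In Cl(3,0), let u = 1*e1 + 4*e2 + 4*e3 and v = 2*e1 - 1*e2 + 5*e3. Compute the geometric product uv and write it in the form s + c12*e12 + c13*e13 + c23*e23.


In Cl(3,0): e_i^2 = 1, e_ie_j = -e_je_i for i != j.
Scalar part = u . v = 1*2 + 4*(-1) + 4*5
= 2 + (-4) + 20 = 18
e12 coeff = 1*(-1) - 4*2 = -1 - 8 = -9
e13 coeff = 1*5 - 4*2 = 5 - 8 = -3
e23 coeff = 4*5 - 4*(-1) = 20 - (-4) = 24
uv = 18 - 9*e12 - 3*e13 + 24*e23


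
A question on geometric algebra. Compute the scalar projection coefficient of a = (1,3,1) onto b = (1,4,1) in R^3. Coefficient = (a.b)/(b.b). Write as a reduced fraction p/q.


Projection coefficient = (a . b) / (b . b)
a . b = 1*1 + 3*4 + 1*1
= 1 + 12 + 1 = 14
b . b = 1^2 + 4^2 + 1^2
= 1 + 16 + 1 = 18
Coefficient = 14/18
In lowest terms: 7/9


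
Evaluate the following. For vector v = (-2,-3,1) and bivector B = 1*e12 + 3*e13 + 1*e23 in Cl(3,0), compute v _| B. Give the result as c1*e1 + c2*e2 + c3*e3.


Left contraction v _| B = <vB>_1 (grade-1 part of the geometric product vB).
Using e1_|e12 = e2, e2_|e12 = -e1, e1_|e13 = e3, e3_|e13 = -e1, e2_|e23 = e3, e3_|e23 = -e2:
e1 coeff: -v2*b12 - v3*b13 = -(-3)*(1) - (1)*(3) = 0
e2 coeff: v1*b12 - v3*b23 = (-2)*(1) - (1)*(1) = -3
e3 coeff: v1*b13 + v2*b23 = (-2)*(3) + (-3)*(1) = -9
v _| B = 0*e1 - 3*e2 - 9*e3


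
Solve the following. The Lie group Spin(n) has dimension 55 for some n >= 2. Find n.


dim Spin(n) = dim so(n) = n(n-1)/2.
Solve n(n-1)/2 = 55, i.e. n^2 - n - 110 = 0.
Discriminant = 1 + 8*55 = 441
n = (1 + sqrt(441))/2 = (1 + 21)/2 = 11


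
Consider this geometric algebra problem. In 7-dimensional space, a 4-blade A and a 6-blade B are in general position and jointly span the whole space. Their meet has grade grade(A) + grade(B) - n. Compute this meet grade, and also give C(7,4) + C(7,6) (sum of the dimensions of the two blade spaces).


Meet grade = grade(A) + grade(B) - n
= 4 + 6 - 7 = 3
C(7,4) = 35
C(7,6) = 7
dim_A + dim_B = 35 + 7 = 42


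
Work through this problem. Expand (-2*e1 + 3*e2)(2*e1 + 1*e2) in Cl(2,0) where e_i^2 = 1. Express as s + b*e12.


Expand: (-2*e1 + 3*e2)(2*e1 + 1*e2)
= (-2)*2*e1e1 + (-2)*1*e1e2 + 3*2*e2e1 + 3*1*e2e2
Using e1^2 = e2^2 = 1, e2e1 = -e1e2:
Scalar part s = (-2)*2 + 3*1 = -4 + 3 = -1
Bivector part b = (-2)*1 - 3*2 = -2 - 6 = -8
uv = -1 - 8*e12


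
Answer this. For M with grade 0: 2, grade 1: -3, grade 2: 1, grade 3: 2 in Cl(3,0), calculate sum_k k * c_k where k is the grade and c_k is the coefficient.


Grade-weighted sum = sum of grade_k * coefficient_k
0*2 = 0
1*(-3) = -3
2*1 = 2
3*2 = 6
Total = 0 + (-3) + 2 + 6 = 5


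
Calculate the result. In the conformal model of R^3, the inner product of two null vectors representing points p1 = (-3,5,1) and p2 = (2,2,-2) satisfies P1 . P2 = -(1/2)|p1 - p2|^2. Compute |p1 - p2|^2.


p1 - p2 = (-5, 3, 3)
|p1 - p2|^2 = (-5)^2 + 3^2 + 3^2
= 25 + 9 + 9
= 43


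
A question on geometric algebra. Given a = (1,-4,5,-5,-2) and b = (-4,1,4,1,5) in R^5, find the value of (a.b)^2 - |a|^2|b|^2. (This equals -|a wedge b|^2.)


a . b = 1*(-4) + (-4)*1 + 5*4 + (-5)*1 + (-2)*5
= -4 + (-4) + 20 + (-5) + (-10) = -3
|a|^2 = 1^2 + (-4)^2 + 5^2 + (-5)^2 + (-2)^2 = 71
|b|^2 = (-4)^2 + 1^2 + 4^2 + 1^2 + 5^2 = 59
(a.b)^2 = (-3)^2 = 9
|a|^2 * |b|^2 = 71 * 59 = 4189
Result = 9 - 4189 = -4180


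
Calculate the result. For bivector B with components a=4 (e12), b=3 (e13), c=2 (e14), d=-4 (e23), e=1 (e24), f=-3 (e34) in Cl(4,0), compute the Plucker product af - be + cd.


Plucker relation: af - be + cd
a*f = 4*(-3) = -12
b*e = 3*1 = 3
c*d = 2*(-4) = -8
af - be + cd = -12 - 3 + (-8)
= -23


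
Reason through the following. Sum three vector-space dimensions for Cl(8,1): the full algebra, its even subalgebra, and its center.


n = 8 + 1 = 9
Total dim = 2^9 = 512
Even subalgebra dim = 2^8 = 256
n is odd, so center dim = 2
Sum = 512 + 256 + 2 = 770


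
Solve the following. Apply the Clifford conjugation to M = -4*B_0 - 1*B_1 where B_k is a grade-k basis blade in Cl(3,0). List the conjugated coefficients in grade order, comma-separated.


Clifford conjugate sign for grade k: (-1)^(k(k+1)/2)
Grade 0: (-1)^(0*1/2) = (-1)^0 = 1, coeff -4 -> -4
Grade 1: (-1)^(1*2/2) = (-1)^1 = -1, coeff -1 -> 1
Conjugated coefficients: -4, 1


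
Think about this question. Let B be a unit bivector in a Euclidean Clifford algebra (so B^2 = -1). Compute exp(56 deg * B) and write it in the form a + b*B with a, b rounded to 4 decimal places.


For a unit bivector B with B^2 = -1, the exponential series gives
e^(theta*B) = cos(theta) + sin(theta)*B (the GA analogue of Euler's formula).
theta = 56 degrees = 0.977384 rad
cos(56 deg) = 0.5592
sin(56 deg) = 0.8290
exp(theta*B) = 0.5592 + 0.8290*B


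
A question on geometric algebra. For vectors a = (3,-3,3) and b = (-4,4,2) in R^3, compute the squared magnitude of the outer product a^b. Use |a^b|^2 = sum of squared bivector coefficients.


a wedge b = (a1*b2 - a2*b1)*e12 + (a1*b3 - a3*b1)*e13 + (a2*b3 - a3*b2)*e23
e12 coeff: 3*4 - (-3)*(-4) = 12 - 12 = 0
e13 coeff: 3*2 - 3*(-4) = 6 - (-12) = 18
e23 coeff: (-3)*2 - 3*4 = -6 - 12 = -18
|a wedge b|^2 = 0^2 + 18^2 + (-18)^2
= 0 + 324 + 324
= 648


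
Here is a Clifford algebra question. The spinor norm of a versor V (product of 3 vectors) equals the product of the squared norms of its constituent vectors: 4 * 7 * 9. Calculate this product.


Spinor norm N(V) = |v1|^2 * |v2|^2 * ... * |v3|^2
= 4 * 7 * 9
Running product: 4, 28, 252
N(V) = 252


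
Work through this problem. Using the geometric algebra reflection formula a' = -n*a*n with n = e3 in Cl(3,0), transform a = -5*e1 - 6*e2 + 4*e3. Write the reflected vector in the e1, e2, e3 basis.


Reflection formula: a' = -n*a*n, with n = e3 (unit vector, n^2 = 1).
For reflection through hyperplane perp to e3:
The component along e3 flips sign, others stay.
a = (-5, -6, 4)
a' = (-5, -6, -4)
a' = -5*e1 - 6*e2 - 4*e3


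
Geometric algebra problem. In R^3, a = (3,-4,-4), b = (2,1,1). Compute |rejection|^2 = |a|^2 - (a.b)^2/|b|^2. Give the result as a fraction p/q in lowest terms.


|a|^2 = 3^2 + (-4)^2 + (-4)^2 = 41
|b|^2 = 2^2 + 1^2 + 1^2 = 6
a . b = 3*2 + (-4)*1 + (-4)*1 = -2
(a.b)^2 = (-2)^2 = 4
|rej|^2 = 41 - 4/6
= (246 - 4)/6
= 242/6
In lowest terms: 121/3


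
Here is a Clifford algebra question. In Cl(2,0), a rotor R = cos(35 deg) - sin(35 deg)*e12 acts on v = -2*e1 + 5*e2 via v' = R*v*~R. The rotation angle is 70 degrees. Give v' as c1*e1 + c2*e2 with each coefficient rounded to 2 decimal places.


Rotor R = cos(35deg) - sin(35deg)*e12
Rotation angle theta = 2 * 35 = 70 degrees
v' = R*v*~R rotates v by theta.
cos(70deg) = 0.3420, sin(70deg) = 0.9397
v'_1 = -2*cos(70deg) - 5*sin(70deg)
= -2*0.3420 - 5*0.9397
= -5.38
v'_2 = -2*sin(70deg) + 5*cos(70deg)
= -2*0.9397 + 5*0.3420
= -0.17
v' = -5.38*e1 - 0.17*e2


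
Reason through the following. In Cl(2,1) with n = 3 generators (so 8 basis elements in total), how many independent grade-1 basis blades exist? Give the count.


Number of grade-k basis blades in Cl(p,q) with n = p + q is C(n, k).
n = 2 + 1 = 3
C(3, 1) = 3! / (1! * 2!)
= 6 / (1 * 2)
= 3


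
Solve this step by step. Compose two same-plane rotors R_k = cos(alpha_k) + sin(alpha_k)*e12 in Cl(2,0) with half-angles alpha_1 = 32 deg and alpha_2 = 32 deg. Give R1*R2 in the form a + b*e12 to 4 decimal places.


Same-plane rotors commute and their half-angles add:
R1*R2 = cos(a1 + a2) + sin(a1 + a2)*e12.
a1 + a2 = 32 + 32 = 64 deg
cos(64 deg) = 0.4384
sin(64 deg) = 0.8988
R1*R2 = 0.4384 + 0.8988*e12


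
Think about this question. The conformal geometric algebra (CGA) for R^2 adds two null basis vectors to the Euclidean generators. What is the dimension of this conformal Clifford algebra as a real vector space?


The conformal model of R^2 uses Cl(3,1): the 2 Euclidean generators plus two extra orthogonal generators e+ (e+^2 = +1) and e- (e-^2 = -1), from which the null vectors e0, einf are built.
Number of generators m = 2 + 2 = 4.
dim Cl(p,q) = 2^m = 2^4 = 16


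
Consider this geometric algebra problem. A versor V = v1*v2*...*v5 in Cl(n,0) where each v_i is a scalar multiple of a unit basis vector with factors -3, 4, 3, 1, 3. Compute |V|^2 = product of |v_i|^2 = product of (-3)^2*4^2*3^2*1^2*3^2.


Each vector v_i has |v_i|^2 = s_i^2
Squared scales: (-3)^2 = 9, 4^2 = 16, 3^2 = 9, 1^2 = 1, 3^2 = 9
|V|^2 = 9 * 16 * 9 * 1 * 9
= 11664


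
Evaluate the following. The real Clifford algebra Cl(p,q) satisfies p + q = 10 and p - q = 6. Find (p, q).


We need p + q = 10 and p - q = 6.
Adding: 2p = 10 + 6 = 16, so p = 8.
Then q = 10 - 8 = 2.
(p, q) = (8, 2)


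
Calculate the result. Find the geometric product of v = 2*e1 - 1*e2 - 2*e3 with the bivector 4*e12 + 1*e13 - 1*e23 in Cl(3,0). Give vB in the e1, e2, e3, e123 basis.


vB has grade-1 (vector) and grade-3 (trivector) parts: vB = (v _| B) + (v ^ B).
Vector part <vB>_1:
  e1: -v2*b12 - v3*b13 = -(-1)*(4) - (-2)*(1) = 6
  e2: v1*b12 - v3*b23 = (2)*(4) - (-2)*(-1) = 6
  e3: v1*b13 + v2*b23 = (2)*(1) + (-1)*(-1) = 3
Trivector part <vB>_3:
  e123: v1*b23 - v2*b13 + v3*b12 = (2)*(-1) - (-1)*(1) + (-2)*(4) = -9
vB = 6*e1 + 6*e2 + 3*e3 - 9*e123


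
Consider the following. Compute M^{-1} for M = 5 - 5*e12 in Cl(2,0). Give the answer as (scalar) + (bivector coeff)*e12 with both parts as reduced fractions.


M = 5 - 5*e12, where e12^2 = -1.
Since M commutes with its reverse ~M = a - b*e12, M * ~M = a^2 - b^2*e12^2 = a^2 + b^2.
So M^{-1} = ~M / (a^2 + b^2) = (a - b*e12)/(a^2 + b^2).
a^2 + b^2 = 25 + 25 = 50
Scalar part = 5/50 = 1/10
Bivector coeff = 5/50 = 1/10
M^{-1} = 1/10 + 1/10*e12


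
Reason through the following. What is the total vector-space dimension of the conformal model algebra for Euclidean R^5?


The conformal model of R^5 uses Cl(6,1): the 5 Euclidean generators plus two extra orthogonal generators e+ (e+^2 = +1) and e- (e-^2 = -1), from which the null vectors e0, einf are built.
Number of generators m = 5 + 2 = 7.
dim Cl(p,q) = 2^m = 2^7 = 128


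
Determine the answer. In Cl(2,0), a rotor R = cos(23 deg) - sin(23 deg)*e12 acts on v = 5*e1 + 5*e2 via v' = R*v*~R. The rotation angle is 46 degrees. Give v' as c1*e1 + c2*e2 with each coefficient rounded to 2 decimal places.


Rotor R = cos(23deg) - sin(23deg)*e12
Rotation angle theta = 2 * 23 = 46 degrees
v' = R*v*~R rotates v by theta.
cos(46deg) = 0.6947, sin(46deg) = 0.7193
v'_1 = 5*cos(46deg) - 5*sin(46deg)
= 5*0.6947 - 5*0.7193
= -0.12
v'_2 = 5*sin(46deg) + 5*cos(46deg)
= 5*0.7193 + 5*0.6947
= 7.07
v' = -0.12*e1 + 7.07*e2


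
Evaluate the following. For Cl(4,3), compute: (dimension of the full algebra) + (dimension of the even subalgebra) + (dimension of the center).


n = 4 + 3 = 7
Total dim = 2^7 = 128
Even subalgebra dim = 2^6 = 64
n is odd, so center dim = 2
Sum = 128 + 64 + 2 = 194


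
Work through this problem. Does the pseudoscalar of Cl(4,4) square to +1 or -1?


The pseudoscalar I = e1...e_n (product of all n generators) of Cl(p,q) satisfies I^2 = (-1)^(q + n(n-1)/2).
p = 4, q = 4, n = p + q = 8
n(n-1)/2 = 8 * 7 / 2 = 28
Exponent = q + n(n-1)/2 = 4 + 28 = 32
I^2 = (-1)^32 = +1


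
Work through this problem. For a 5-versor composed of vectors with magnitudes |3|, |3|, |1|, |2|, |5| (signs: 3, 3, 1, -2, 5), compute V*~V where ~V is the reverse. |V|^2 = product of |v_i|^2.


Each vector v_i has |v_i|^2 = s_i^2
Squared scales: 3^2 = 9, 3^2 = 9, 1^2 = 1, (-2)^2 = 4, 5^2 = 25
|V|^2 = 9 * 9 * 1 * 4 * 25
= 8100


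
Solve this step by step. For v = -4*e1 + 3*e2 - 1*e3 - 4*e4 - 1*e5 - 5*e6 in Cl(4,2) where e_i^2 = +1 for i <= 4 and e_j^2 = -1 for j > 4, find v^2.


v^2 = sum of c_i^2 * e_i^2
Positive signature terms (e_i^2 = +1): (-4)^2 + 3^2 + (-1)^2 + (-4)^2 = 42
Negative signature terms (e_j^2 = -1): (-1)^2 + (-5)^2 = 26
v^2 = 42 - 26 = 16


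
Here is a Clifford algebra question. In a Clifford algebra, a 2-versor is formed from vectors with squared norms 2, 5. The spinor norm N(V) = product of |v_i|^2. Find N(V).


Spinor norm N(V) = |v1|^2 * |v2|^2 * ... * |v2|^2
= 2 * 5
Running product: 2, 10
N(V) = 10


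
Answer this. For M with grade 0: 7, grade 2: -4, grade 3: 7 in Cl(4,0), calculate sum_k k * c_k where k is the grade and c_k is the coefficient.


Grade-weighted sum = sum of grade_k * coefficient_k
0*7 = 0
2*(-4) = -8
3*7 = 21
Total = 0 + (-8) + 21 = 13


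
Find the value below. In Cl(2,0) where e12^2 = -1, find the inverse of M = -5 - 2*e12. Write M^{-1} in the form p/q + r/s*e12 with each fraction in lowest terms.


M = -5 - 2*e12, where e12^2 = -1.
Since M commutes with its reverse ~M = a - b*e12, M * ~M = a^2 - b^2*e12^2 = a^2 + b^2.
So M^{-1} = ~M / (a^2 + b^2) = (a - b*e12)/(a^2 + b^2).
a^2 + b^2 = 25 + 4 = 29
Scalar part = -5/29 = -5/29
Bivector coeff = 2/29 = 2/29
M^{-1} = -5/29 + 2/29*e12


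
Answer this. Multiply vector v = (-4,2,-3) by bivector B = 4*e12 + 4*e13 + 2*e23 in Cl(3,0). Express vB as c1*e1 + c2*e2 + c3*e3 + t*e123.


vB has grade-1 (vector) and grade-3 (trivector) parts: vB = (v _| B) + (v ^ B).
Vector part <vB>_1:
  e1: -v2*b12 - v3*b13 = -(2)*(4) - (-3)*(4) = 4
  e2: v1*b12 - v3*b23 = (-4)*(4) - (-3)*(2) = -10
  e3: v1*b13 + v2*b23 = (-4)*(4) + (2)*(2) = -12
Trivector part <vB>_3:
  e123: v1*b23 - v2*b13 + v3*b12 = (-4)*(2) - (2)*(4) + (-3)*(4) = -28
vB = 4*e1 - 10*e2 - 12*e3 - 28*e123


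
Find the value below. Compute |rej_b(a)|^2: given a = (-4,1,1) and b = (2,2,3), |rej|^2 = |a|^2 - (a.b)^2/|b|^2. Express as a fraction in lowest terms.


|a|^2 = (-4)^2 + 1^2 + 1^2 = 18
|b|^2 = 2^2 + 2^2 + 3^2 = 17
a . b = (-4)*2 + 1*2 + 1*3 = -3
(a.b)^2 = (-3)^2 = 9
|rej|^2 = 18 - 9/17
= (306 - 9)/17
= 297/17
In lowest terms: 297/17


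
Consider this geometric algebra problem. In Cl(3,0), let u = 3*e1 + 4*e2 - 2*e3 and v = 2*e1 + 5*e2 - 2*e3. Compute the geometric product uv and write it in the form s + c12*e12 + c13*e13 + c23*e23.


In Cl(3,0): e_i^2 = 1, e_ie_j = -e_je_i for i != j.
Scalar part = u . v = 3*2 + 4*5 + (-2)*(-2)
= 6 + 20 + 4 = 30
e12 coeff = 3*5 - 4*2 = 15 - 8 = 7
e13 coeff = 3*(-2) - (-2)*2 = -6 - (-4) = -2
e23 coeff = 4*(-2) - (-2)*5 = -8 - (-10) = 2
uv = 30 + 7*e12 - 2*e13 + 2*e23


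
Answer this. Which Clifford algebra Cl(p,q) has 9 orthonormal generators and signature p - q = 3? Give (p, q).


We need p + q = 9 and p - q = 3.
Adding: 2p = 9 + 3 = 12, so p = 6.
Then q = 9 - 6 = 3.
(p, q) = (6, 3)


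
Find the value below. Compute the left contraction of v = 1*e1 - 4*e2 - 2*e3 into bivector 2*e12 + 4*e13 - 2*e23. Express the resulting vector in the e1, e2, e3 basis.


Left contraction v _| B = <vB>_1 (grade-1 part of the geometric product vB).
Using e1_|e12 = e2, e2_|e12 = -e1, e1_|e13 = e3, e3_|e13 = -e1, e2_|e23 = e3, e3_|e23 = -e2:
e1 coeff: -v2*b12 - v3*b13 = -(-4)*(2) - (-2)*(4) = 16
e2 coeff: v1*b12 - v3*b23 = (1)*(2) - (-2)*(-2) = -2
e3 coeff: v1*b13 + v2*b23 = (1)*(4) + (-4)*(-2) = 12
v _| B = 16*e1 - 2*e2 + 12*e3


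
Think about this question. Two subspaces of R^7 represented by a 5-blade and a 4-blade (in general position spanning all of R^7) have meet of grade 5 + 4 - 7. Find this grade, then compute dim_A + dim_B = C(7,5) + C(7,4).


Meet grade = grade(A) + grade(B) - n
= 5 + 4 - 7 = 2
C(7,5) = 21
C(7,4) = 35
dim_A + dim_B = 21 + 35 = 56


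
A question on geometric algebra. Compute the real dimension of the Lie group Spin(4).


Spin(n) double-covers SO(n); both have Lie algebra so(n) of dimension n(n-1)/2.
n = 4
n(n-1) = 4 * 3 = 12
dim Spin(4) = 12/2 = 6


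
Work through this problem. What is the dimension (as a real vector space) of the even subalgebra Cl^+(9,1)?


Even subalgebra dimension = 2^(n-1)
n = 9 + 1 = 10
2^(10 - 1) = 2^9 = 512
Verification: sum of C(10,k) for even k = 1 + 45 + 210 + 210 + 45 + 1 = 512
Result = 512


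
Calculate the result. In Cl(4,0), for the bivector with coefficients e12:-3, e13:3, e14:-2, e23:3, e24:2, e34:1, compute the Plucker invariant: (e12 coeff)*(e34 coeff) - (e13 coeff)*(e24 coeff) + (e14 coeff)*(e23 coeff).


Plucker relation: af - be + cd
a*f = (-3)*1 = -3
b*e = 3*2 = 6
c*d = (-2)*3 = -6
af - be + cd = -3 - 6 + (-6)
= -15


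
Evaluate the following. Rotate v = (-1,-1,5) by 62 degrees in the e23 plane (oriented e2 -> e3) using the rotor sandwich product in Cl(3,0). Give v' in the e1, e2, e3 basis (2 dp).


Rotor R = cos(31deg) - sin(31deg)*e23
Rotation angle theta = 2 * 31 = 62 degrees in the e23 plane (e2 -> e3).
The component perpendicular to the plane (e1) is invariant: v'_1 = v1 = -1.00
cos(62deg) = 0.4695, sin(62deg) = 0.8829
v'_2 = v2*cos(theta) - v3*sin(theta) = -1*0.4695 - 5*0.8829 = -4.88
v'_3 = v2*sin(theta) + v3*cos(theta) = -1*0.8829 + 5*0.4695 = 1.46
v' = -1.00*e1 - 4.88*e2 + 1.46*e3


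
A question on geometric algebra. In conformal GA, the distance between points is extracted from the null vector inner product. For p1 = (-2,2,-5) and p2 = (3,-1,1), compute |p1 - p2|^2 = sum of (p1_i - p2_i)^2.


p1 - p2 = (-5, 3, -6)
|p1 - p2|^2 = (-5)^2 + 3^2 + (-6)^2
= 25 + 9 + 36
= 70


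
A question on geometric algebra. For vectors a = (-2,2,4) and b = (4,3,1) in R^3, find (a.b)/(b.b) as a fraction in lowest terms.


Projection coefficient = (a . b) / (b . b)
a . b = (-2)*4 + 2*3 + 4*1
= -8 + 6 + 4 = 2
b . b = 4^2 + 3^2 + 1^2
= 16 + 9 + 1 = 26
Coefficient = 2/26
In lowest terms: 1/13


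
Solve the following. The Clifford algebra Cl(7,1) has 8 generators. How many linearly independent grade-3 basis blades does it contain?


Number of grade-k basis blades in Cl(p,q) with n = p + q is C(n, k).
n = 7 + 1 = 8
C(8, 3) = 8! / (3! * 5!)
= 40320 / (6 * 120)
= 56


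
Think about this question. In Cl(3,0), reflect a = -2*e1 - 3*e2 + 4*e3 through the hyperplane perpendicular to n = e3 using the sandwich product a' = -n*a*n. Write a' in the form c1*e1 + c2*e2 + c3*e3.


Reflection formula: a' = -n*a*n, with n = e3 (unit vector, n^2 = 1).
For reflection through hyperplane perp to e3:
The component along e3 flips sign, others stay.
a = (-2, -3, 4)
a' = (-2, -3, -4)
a' = -2*e1 - 3*e2 - 4*e3


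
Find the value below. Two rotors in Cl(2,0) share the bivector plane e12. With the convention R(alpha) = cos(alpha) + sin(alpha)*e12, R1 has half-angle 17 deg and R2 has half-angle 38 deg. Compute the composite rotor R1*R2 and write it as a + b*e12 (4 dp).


Same-plane rotors commute and their half-angles add:
R1*R2 = cos(a1 + a2) + sin(a1 + a2)*e12.
a1 + a2 = 17 + 38 = 55 deg
cos(55 deg) = 0.5736
sin(55 deg) = 0.8192
R1*R2 = 0.5736 + 0.8192*e12


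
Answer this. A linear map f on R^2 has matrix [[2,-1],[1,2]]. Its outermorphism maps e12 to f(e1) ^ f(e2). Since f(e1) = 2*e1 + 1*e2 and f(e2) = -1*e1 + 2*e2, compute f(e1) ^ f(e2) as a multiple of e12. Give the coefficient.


The outermorphism of a linear map f sends e1^e2 to f(e1)^f(e2).
f(e1) = 2*e1 + 1*e2
f(e2) = -1*e1 + 2*e2
f(e1) ^ f(e2) = (2*e1 + 1*e2) ^ (-1*e1 + 2*e2)
= 2*2*e12 + 1*(-1)*e21
= (4 - (-1))*e12
= 5*e12
Coefficient = 5


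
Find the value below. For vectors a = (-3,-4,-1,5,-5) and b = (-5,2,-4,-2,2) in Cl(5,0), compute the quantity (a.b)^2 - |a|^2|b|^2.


a . b = (-3)*(-5) + (-4)*2 + (-1)*(-4) + 5*(-2) + (-5)*2
= 15 + (-8) + 4 + (-10) + (-10) = -9
|a|^2 = (-3)^2 + (-4)^2 + (-1)^2 + 5^2 + (-5)^2 = 76
|b|^2 = (-5)^2 + 2^2 + (-4)^2 + (-2)^2 + 2^2 = 53
(a.b)^2 = (-9)^2 = 81
|a|^2 * |b|^2 = 76 * 53 = 4028
Result = 81 - 4028 = -3947


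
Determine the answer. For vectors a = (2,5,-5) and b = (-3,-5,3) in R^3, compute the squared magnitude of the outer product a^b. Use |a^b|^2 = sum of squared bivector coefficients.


a wedge b = (a1*b2 - a2*b1)*e12 + (a1*b3 - a3*b1)*e13 + (a2*b3 - a3*b2)*e23
e12 coeff: 2*(-5) - 5*(-3) = -10 - (-15) = 5
e13 coeff: 2*3 - (-5)*(-3) = 6 - 15 = -9
e23 coeff: 5*3 - (-5)*(-5) = 15 - 25 = -10
|a wedge b|^2 = 5^2 + (-9)^2 + (-10)^2
= 25 + 81 + 100
= 206


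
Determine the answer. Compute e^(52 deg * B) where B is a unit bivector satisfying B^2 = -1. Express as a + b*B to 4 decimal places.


For a unit bivector B with B^2 = -1, the exponential series gives
e^(theta*B) = cos(theta) + sin(theta)*B (the GA analogue of Euler's formula).
theta = 52 degrees = 0.907571 rad
cos(52 deg) = 0.6157
sin(52 deg) = 0.7880
exp(theta*B) = 0.6157 + 0.7880*B


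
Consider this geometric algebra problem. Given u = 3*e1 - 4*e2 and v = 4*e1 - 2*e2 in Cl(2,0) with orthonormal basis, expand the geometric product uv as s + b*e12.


Expand: (3*e1 - 4*e2)(4*e1 - 2*e2)
= 3*4*e1e1 + 3*(-2)*e1e2 + (-4)*4*e2e1 + (-4)*(-2)*e2e2
Using e1^2 = e2^2 = 1, e2e1 = -e1e2:
Scalar part s = 3*4 + (-4)*(-2) = 12 + 8 = 20
Bivector part b = 3*(-2) - (-4)*4 = -6 - (-16) = 10
uv = 20 + 10*e12


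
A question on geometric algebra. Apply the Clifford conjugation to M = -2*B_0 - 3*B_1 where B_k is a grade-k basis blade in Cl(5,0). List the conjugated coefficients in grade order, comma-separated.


Clifford conjugate sign for grade k: (-1)^(k(k+1)/2)
Grade 0: (-1)^(0*1/2) = (-1)^0 = 1, coeff -2 -> -2
Grade 1: (-1)^(1*2/2) = (-1)^1 = -1, coeff -3 -> 3
Conjugated coefficients: -2, 3


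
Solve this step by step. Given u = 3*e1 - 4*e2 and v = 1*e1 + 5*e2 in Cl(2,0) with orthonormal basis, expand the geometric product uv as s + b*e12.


Expand: (3*e1 - 4*e2)(1*e1 + 5*e2)
= 3*1*e1e1 + 3*5*e1e2 + (-4)*1*e2e1 + (-4)*5*e2e2
Using e1^2 = e2^2 = 1, e2e1 = -e1e2:
Scalar part s = 3*1 + (-4)*5 = 3 + (-20) = -17
Bivector part b = 3*5 - (-4)*1 = 15 - (-4) = 19
uv = -17 + 19*e12
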